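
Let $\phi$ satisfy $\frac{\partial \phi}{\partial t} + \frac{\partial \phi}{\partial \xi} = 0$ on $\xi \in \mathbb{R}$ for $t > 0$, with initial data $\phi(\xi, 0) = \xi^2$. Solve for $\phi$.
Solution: By method of characteristics (waves move right with speed 1):
Along characteristics $\xi - t =$ const, $\phi$ is constant, so $\phi(\xi,t) = f(\xi - t)$ with $f = \phi( \cdot , 0)$.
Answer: $\phi(\xi, t) = \xi^2 - 2 \xi t + t^2$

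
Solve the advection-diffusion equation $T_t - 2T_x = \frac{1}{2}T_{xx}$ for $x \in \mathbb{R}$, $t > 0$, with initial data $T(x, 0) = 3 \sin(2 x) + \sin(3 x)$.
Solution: Change to a moving frame: let $\eta = x + 2t$, $\sigma = t$ and write $T(x,t) = u(\eta,\sigma)$.
By the chain rule $T_t = u_{\sigma} + 2u_{\eta}$, $T_x = u_{\eta}$, $T_{xx} = u_{\eta\eta}$.
Then $T_t - 2T_x = u_{\sigma}$: the advection term cancels and the PDE becomes the heat equation $u_{\sigma} = \frac{1}{2}u_{\eta\eta}$ on $\eta \in \mathbb{R}$.
Initial data: $u(\eta,0) = T(\eta,0) = 3 \sin(2 \eta) + \sin(3 \eta)$.
On $\eta \in \mathbb{R}$ each mode satisfies $(\sin(n\eta))'' = -n^2 \sin(n\eta)$, so $e^{-n^2\sigma/2} \sin(n\eta)$ solves the heat equation; by superposition $u(\eta,\sigma) = \sum c_n e^{-n^2\sigma/2} \sin(n\eta)$.
Reading off the coefficients: $c_2=3, c_3=1$, so $u(\eta,\sigma) = 3 e^{-2 \sigma} \sin(2 \eta) + e^{-9 \sigma/2} \sin(3 \eta)$.
Substituting back $\eta = x + 2t$, $\sigma = t$: $T(x,t) = u(x + 2t, t)$.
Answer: $T(x, t) = 3 e^{-2 t} \sin(4 t + 2 x) + e^{-9 t/2} \sin(6 t + 3 x)$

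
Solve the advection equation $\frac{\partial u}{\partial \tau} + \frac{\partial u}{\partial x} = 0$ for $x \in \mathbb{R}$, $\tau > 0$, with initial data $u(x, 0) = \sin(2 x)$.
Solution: By method of characteristics (waves move right with speed 1):
Along characteristics $x - \tau =$ const, $u$ is constant, so $u(x,\tau) = f(x - \tau)$ with $f = u( \cdot , 0)$.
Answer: $u(x, \tau) = - \sin(2 \tau - 2 x)$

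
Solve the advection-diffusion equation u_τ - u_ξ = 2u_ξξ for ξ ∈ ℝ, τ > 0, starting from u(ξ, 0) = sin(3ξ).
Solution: Change to a moving frame: let η = ξ + τ, σ = τ and write u(ξ,τ) = w(η,σ).
By the chain rule u_τ = w_σ + w_η, u_ξ = w_η, u_ξξ = w_ηη.
Then u_τ - u_ξ = w_σ: the advection term cancels and the PDE becomes the heat equation w_σ = 2w_ηη on η ∈ ℝ.
Initial data: w(η,0) = u(η,0) = sin(3η).
On η ∈ ℝ each mode satisfies (sin(nη))″ = -n² sin(nη), so exp(-2n²σ) sin(nη) solves the heat equation; by superposition w(η,σ) = Σ c_n exp(-2n²σ) sin(nη).
Reading off the coefficients: c_3=1, so w(η,σ) = exp(-18σ)sin(3η).
Substituting back η = ξ + τ, σ = τ: u(ξ,τ) = w(ξ + τ, τ).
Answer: u(ξ, τ) = exp(-18τ)sin(3ξ + 3τ)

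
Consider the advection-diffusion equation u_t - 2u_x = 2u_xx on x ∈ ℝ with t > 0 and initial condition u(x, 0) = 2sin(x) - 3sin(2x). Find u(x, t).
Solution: Change to a moving frame: let η = x + 2t, σ = t and write u(x,t) = w(η,σ).
By the chain rule u_t = w_σ + 2w_η, u_x = w_η, u_xx = w_ηη.
Then u_t - 2u_x = w_σ: the advection term cancels and the PDE becomes the heat equation w_σ = 2w_ηη on η ∈ ℝ.
Initial data: w(η,0) = u(η,0) = 2sin(η) - 3sin(2η).
On η ∈ ℝ each mode satisfies (sin(nη))″ = -n² sin(nη), so exp(-2n²σ) sin(nη) solves the heat equation; by superposition w(η,σ) = Σ c_n exp(-2n²σ) sin(nη).
Reading off the coefficients: c_1=2, c_2=-3, so w(η,σ) = 2exp(-2σ)sin(η) - 3exp(-8σ)sin(2η).
Substituting back η = x + 2t, σ = t: u(x,t) = w(x + 2t, t).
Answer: u(x, t) = 2exp(-2t)sin(2t + x) - 3exp(-8t)sin(4t + 2x)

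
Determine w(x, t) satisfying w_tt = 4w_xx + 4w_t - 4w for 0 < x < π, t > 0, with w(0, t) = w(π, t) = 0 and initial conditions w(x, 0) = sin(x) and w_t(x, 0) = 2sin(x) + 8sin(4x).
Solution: Substitute w = exp(2t)u, i.e. u = exp(-2t)w.
By the product rule, w_t = exp(2t)(u_t + 2u), w_tt = exp(2t)(u_tt + 4u_t + 4u), w_xx = exp(2t)u_xx.
Substituting into the PDE and dividing by exp(2t): u_tt + 4u_t + 4u = 4u_xx + 4(u_t + 2u) - 4u.
The lower-order terms cancel, leaving the standard wave equation u_tt = 4u_xx.
Initial data for u: u(x,0) = w(x,0) = sin(x); u_t(x,0) = w_t(x,0) - 2w(x,0) = 8sin(4x). The boundary conditions carry over: u(0,t) = u(π,t) = 0.
Solve for u:
  Using separation of variables u = X(x)T(t):
  Eigenfunctions: sin(nx), n = 1, 2, 3, ...
  General solution: u(x, t) = Σ [A_n cos(2n t) + B_n sin(2n t)] sin(nx)
  From u(x,0) = sin(x): A_1=1. From u_t(x,0) = 8sin(4x), using u_t(x,0) = Σ ω_n B_n sin(nx) with ω_n = 2n: B_4 = 8/8 = 1.
Hence u(x,t) = sin(8t)sin(4x) + sin(x)cos(2t).
Transform back: w(x,t) = exp(2t)u(x,t).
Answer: w(x, t) = exp(2t)sin(8t)sin(4x) + exp(2t)sin(x)cos(2t)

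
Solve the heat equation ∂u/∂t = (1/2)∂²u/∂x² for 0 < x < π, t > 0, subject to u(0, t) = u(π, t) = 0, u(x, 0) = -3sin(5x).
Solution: Separating variables: u = Σ c_n exp(-n²t/2) sin(nx). From u(x,0) = -3sin(5x): c_5=-3.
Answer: u(x, t) = -3exp(-25t/2)sin(5x)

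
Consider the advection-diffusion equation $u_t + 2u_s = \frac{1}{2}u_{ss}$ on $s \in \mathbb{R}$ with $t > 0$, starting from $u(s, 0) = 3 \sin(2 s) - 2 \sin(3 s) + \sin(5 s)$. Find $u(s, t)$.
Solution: Change to a moving frame: let $\eta = s - 2t$, $\sigma = t$ and write $u(s,t) = w(\eta,\sigma)$.
By the chain rule $u_t = w_{\sigma} - 2w_{\eta}$, $u_s = w_{\eta}$, $u_{ss} = w_{\eta\eta}$.
Then $u_t + 2u_s = w_{\sigma}$: the advection term cancels and the PDE becomes the heat equation $w_{\sigma} = \frac{1}{2}w_{\eta\eta}$ on $\eta \in \mathbb{R}$.
Initial data: $w(\eta,0) = u(\eta,0) = 3 \sin(2 \eta) - 2 \sin(3 \eta) + \sin(5 \eta)$.
On $\eta \in \mathbb{R}$ each mode satisfies $(\sin(n\eta))'' = -n^2 \sin(n\eta)$, so $e^{-n^2\sigma/2} \sin(n\eta)$ solves the heat equation; by superposition $w(\eta,\sigma) = \sum c_n e^{-n^2\sigma/2} \sin(n\eta)$.
Reading off the coefficients: $c_2=3, c_3=-2, c_5=1$, so $w(\eta,\sigma) = 3 e^{-2 \sigma} \sin(2 \eta) - 2 e^{-9 \sigma/2} \sin(3 \eta) + e^{-25 \sigma/2} \sin(5 \eta)$.
Substituting back $\eta = s - 2t$, $\sigma = t$: $u(s,t) = w(s - 2t, t)$.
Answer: $u(s, t) = 3 e^{-2 t} \sin(2 s - 4 t) - 2 e^{-9 t/2} \sin(3 s - 6 t) + e^{-25 t/2} \sin(5 s - 10 t)$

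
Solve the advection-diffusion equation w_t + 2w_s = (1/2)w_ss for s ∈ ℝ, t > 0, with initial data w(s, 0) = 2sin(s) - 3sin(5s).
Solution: Moving frame: η = s - 2t, σ = t, w = u(η,σ), so w_t = u_σ - 2u_η and w_ss = u_ηη.
Hence w_t + 2w_s = u_σ and the PDE becomes the heat equation u_σ = (1/2)u_ηη on η ∈ ℝ.
Initial data: u(η,0) = w(η,0) = 2sin(η) - 3sin(5η). Each mode sin(nη) decays as exp(-n²σ/2) on ℝ, so u(η,σ) = Σ c_n exp(-n²σ/2) sin(nη) with c_1=2, c_5=-3: u(η,σ) = 2exp(-σ/2)sin(η) - 3exp(-25σ/2)sin(5η).
Substituting back: w(s,t) = u(s - 2t, t).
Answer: w(s, t) = 2exp(-t/2)sin(s - 2t) - 3exp(-25t/2)sin(5s - 10t)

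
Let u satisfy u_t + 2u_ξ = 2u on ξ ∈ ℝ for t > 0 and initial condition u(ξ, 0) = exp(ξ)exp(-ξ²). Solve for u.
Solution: Substitute u = exp(ξ)w.
Then u_ξ = exp(ξ)(w_ξ + w), u_t = exp(ξ)w_t; substituting and dividing by exp(ξ), the lower-order terms cancel: w_t + 2w_ξ = 0 (standard advection equation).
Data for w: w(ξ,0) = exp(-ξ)u(ξ,0) = exp(-ξ²).
By characteristics (dξ/dt = 2), w(ξ,t) = f(ξ - 2t) with f = w(·, 0).
So w(ξ,t) = exp(-(-2t + ξ)²), and u(ξ,t) = exp(ξ)w(ξ,t).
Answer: u(ξ, t) = exp(ξ)exp(-(-2t + ξ)²)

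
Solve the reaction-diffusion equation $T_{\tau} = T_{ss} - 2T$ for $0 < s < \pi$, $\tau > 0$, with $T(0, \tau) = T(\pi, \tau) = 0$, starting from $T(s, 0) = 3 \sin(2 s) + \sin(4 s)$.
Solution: Substitute $T = e^{-2\tau}u$, i.e. $u = e^{2\tau}T$.
By the product rule, $T_{\tau} = e^{-2\tau}(u_{\tau} - 2u)$, $T_{ss} = e^{-2\tau}u_{ss}$.
Substituting into the PDE and dividing by $e^{-2\tau}$: $u_{\tau} - 2u = u_{ss} - 2u$.
The lower-order terms cancel, leaving the standard heat equation $u_{\tau} = u_{ss}$.
Initial data for $u$: $u(s,0) = T(s,0) = 3 \sin(2 s) + \sin(4 s)$. The boundary conditions carry over: $u(0,\tau) = u(\pi,\tau) = 0$.
Solve for $u$:
  Using separation of variables $u = X(s)G(\tau)$:
  Eigenfunctions: $\sin(ns)$, $n = 1, 2, 3, \ldots$
  General solution: $u(s, \tau) = \sum c_n \sin(ns) e^{-n^2 \tau}$
  Matching $u(s,0) = 3 \sin(2 s) + \sin(4 s)$ term by term: $c_2=3, c_4=1$.
Hence $u(s,\tau) = 3 e^{-4 \tau} \sin(2 s) + e^{-16 \tau} \sin(4 s)$.
Transform back: $T(s,\tau) = e^{-2\tau}u(s,\tau)$.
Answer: $T(s, \tau) = 3 e^{-6 \tau} \sin(2 s) + e^{-18 \tau} \sin(4 s)$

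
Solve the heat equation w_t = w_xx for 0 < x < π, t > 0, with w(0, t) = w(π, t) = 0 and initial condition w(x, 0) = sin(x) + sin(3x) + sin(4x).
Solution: Separating variables: w = Σ c_n exp(-n²t) sin(nx). From w(x,0) = sin(x) + sin(3x) + sin(4x): c_1=1, c_3=1, c_4=1.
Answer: w(x, t) = exp(-t)sin(x) + exp(-9t)sin(3x) + exp(-16t)sin(4x)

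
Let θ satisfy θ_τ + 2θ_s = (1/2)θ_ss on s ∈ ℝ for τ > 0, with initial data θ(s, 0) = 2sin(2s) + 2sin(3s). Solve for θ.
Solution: Change to a moving frame: let η = s - 2τ, σ = τ and write θ(s,τ) = u(η,σ).
By the chain rule θ_τ = u_σ - 2u_η, θ_s = u_η, θ_ss = u_ηη.
Then θ_τ + 2θ_s = u_σ: the advection term cancels and the PDE becomes the heat equation u_σ = (1/2)u_ηη on η ∈ ℝ.
Initial data: u(η,0) = θ(η,0) = 2sin(2η) + 2sin(3η).
On η ∈ ℝ each mode satisfies (sin(nη))″ = -n² sin(nη), so exp(-n²σ/2) sin(nη) solves the heat equation; by superposition u(η,σ) = Σ c_n exp(-n²σ/2) sin(nη).
Reading off the coefficients: c_2=2, c_3=2, so u(η,σ) = 2exp(-2σ)sin(2η) + 2exp(-9σ/2)sin(3η).
Substituting back η = s - 2τ, σ = τ: θ(s,τ) = u(s - 2τ, τ).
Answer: θ(s, τ) = 2exp(-2τ)sin(2s - 4τ) + 2exp(-9τ/2)sin(3s - 6τ)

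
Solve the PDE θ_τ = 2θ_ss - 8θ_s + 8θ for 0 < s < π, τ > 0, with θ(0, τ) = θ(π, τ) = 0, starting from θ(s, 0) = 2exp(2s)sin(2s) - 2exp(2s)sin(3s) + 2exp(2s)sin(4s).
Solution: Substitute θ = exp(2s)u.
Then θ_s = exp(2s)(u_s + 2u), θ_ss = exp(2s)(u_ss + 4u_s + 4u), θ_τ = exp(2s)u_τ; substituting and dividing by exp(2s), the lower-order terms cancel: u_τ = 2u_ss (standard heat equation).
Data for u: u(s,0) = exp(-2s)θ(s,0) = 2sin(2s) - 2sin(3s) + 2sin(4s). The boundary conditions carry over: u(0,τ) = u(π,τ) = 0.
Separating variables: u = Σ c_n exp(-2n²τ) sin(ns). From u(s,0) = 2sin(2s) - 2sin(3s) + 2sin(4s): c_2=2, c_3=-2, c_4=2.
So u(s,τ) = 2exp(-8τ)sin(2s) - 2exp(-18τ)sin(3s) + 2exp(-32τ)sin(4s), and θ(s,τ) = exp(2s)u(s,τ).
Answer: θ(s, τ) = 2exp(2s)exp(-8τ)sin(2s) - 2exp(2s)exp(-18τ)sin(3s) + 2exp(2s)exp(-32τ)sin(4s)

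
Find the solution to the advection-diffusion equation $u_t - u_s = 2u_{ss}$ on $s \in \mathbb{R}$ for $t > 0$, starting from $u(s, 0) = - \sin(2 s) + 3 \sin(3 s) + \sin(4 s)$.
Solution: Change to a moving frame: let $\eta = s + t$, $\sigma = t$ and write $u(s,t) = w(\eta,\sigma)$.
By the chain rule $u_t = w_{\sigma} + w_{\eta}$, $u_s = w_{\eta}$, $u_{ss} = w_{\eta\eta}$.
Then $u_t - u_s = w_{\sigma}$: the advection term cancels and the PDE becomes the heat equation $w_{\sigma} = 2w_{\eta\eta}$ on $\eta \in \mathbb{R}$.
Initial data: $w(\eta,0) = u(\eta,0) = - \sin(2 \eta) + 3 \sin(3 \eta) + \sin(4 \eta)$.
On $\eta \in \mathbb{R}$ each mode satisfies $(\sin(n\eta))'' = -n^2 \sin(n\eta)$, so $e^{-2n^2\sigma} \sin(n\eta)$ solves the heat equation; by superposition $w(\eta,\sigma) = \sum c_n e^{-2n^2\sigma} \sin(n\eta)$.
Reading off the coefficients: $c_2=-1, c_3=3, c_4=1$, so $w(\eta,\sigma) = - e^{-8 \sigma} \sin(2 \eta) + 3 e^{-18 \sigma} \sin(3 \eta) + e^{-32 \sigma} \sin(4 \eta)$.
Substituting back $\eta = s + t$, $\sigma = t$: $u(s,t) = w(s + t, t)$.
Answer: $u(s, t) = - e^{-8 t} \sin(2 s + 2 t) + 3 e^{-18 t} \sin(3 s + 3 t) + e^{-32 t} \sin(4 s + 4 t)$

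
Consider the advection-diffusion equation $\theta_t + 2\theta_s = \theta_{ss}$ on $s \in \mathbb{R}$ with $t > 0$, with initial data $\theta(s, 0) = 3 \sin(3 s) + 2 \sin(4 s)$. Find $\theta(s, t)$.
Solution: Change to a moving frame: let $\eta = s - 2t$, $\sigma = t$ and write $\theta(s,t) = u(\eta,\sigma)$.
By the chain rule $\theta_t = u_{\sigma} - 2u_{\eta}$, $\theta_s = u_{\eta}$, $\theta_{ss} = u_{\eta\eta}$.
Then $\theta_t + 2\theta_s = u_{\sigma}$: the advection term cancels and the PDE becomes the heat equation $u_{\sigma} = u_{\eta\eta}$ on $\eta \in \mathbb{R}$.
Initial data: $u(\eta,0) = \theta(\eta,0) = 3 \sin(3 \eta) + 2 \sin(4 \eta)$.
On $\eta \in \mathbb{R}$ each mode satisfies $(\sin(n\eta))'' = -n^2 \sin(n\eta)$, so $e^{-n^2\sigma} \sin(n\eta)$ solves the heat equation; by superposition $u(\eta,\sigma) = \sum c_n e^{-n^2\sigma} \sin(n\eta)$.
Reading off the coefficients: $c_3=3, c_4=2$, so $u(\eta,\sigma) = 3 e^{-9 \sigma} \sin(3 \eta) + 2 e^{-16 \sigma} \sin(4 \eta)$.
Substituting back $\eta = s - 2t$, $\sigma = t$: $\theta(s,t) = u(s - 2t, t)$.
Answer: $\theta(s, t) = 3 e^{-9 t} \sin(3 s - 6 t) + 2 e^{-16 t} \sin(4 s - 8 t)$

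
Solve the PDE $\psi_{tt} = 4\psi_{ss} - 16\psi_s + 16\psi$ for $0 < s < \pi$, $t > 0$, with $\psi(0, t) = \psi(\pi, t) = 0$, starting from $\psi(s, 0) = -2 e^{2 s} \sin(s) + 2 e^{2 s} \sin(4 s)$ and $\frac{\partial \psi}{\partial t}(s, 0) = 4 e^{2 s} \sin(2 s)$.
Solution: Substitute $\psi = e^{2s}u$.
Then $\psi_s = e^{2s}(u_s + 2u)$, $\psi_{ss} = e^{2s}(u_{ss} + 4u_s + 4u)$, $\psi_{tt} = e^{2s}u_{tt}$; substituting and dividing by $e^{2s}$, the lower-order terms cancel: $u_{tt} = 4u_{ss}$ (standard wave equation).
Data for $u$: $u(s,0) = e^{-2s}\psi(s,0) = -2 \sin(s) + 2 \sin(4 s)$; $u_t(s,0) = e^{-2s}\psi_t(s,0) = 4 \sin(2 s)$. The boundary conditions carry over: $u(0,t) = u(\pi,t) = 0$.
Separating variables: $u = \sum [A_n \cos(\omega_n t) + B_n \sin(\omega_n t)] \sin(ns)$, $\omega_n = 2n$. From ICs ($B_n$ = velocity coefficient / $\omega_n$): $A_1=-2, A_4=2, B_2=1$.
So $u(s,t) = -2 \sin(s) \cos(2 t) + \sin(2 s) \sin(4 t) + 2 \sin(4 s) \cos(8 t)$, and $\psi(s,t) = e^{2s}u(s,t)$.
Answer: $\psi(s, t) = -2 e^{2 s} \sin(s) \cos(2 t) + e^{2 s} \sin(2 s) \sin(4 t) + 2 e^{2 s} \sin(4 s) \cos(8 t)$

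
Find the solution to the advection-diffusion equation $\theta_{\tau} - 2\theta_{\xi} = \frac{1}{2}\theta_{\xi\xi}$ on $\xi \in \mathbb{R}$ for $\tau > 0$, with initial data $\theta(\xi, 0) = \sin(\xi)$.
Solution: Change to a moving frame: let $\eta = \xi + 2\tau$, $\sigma = \tau$ and write $\theta(\xi,\tau) = u(\eta,\sigma)$.
By the chain rule $\theta_{\tau} = u_{\sigma} + 2u_{\eta}$, $\theta_{\xi} = u_{\eta}$, $\theta_{\xi\xi} = u_{\eta\eta}$.
Then $\theta_{\tau} - 2\theta_{\xi} = u_{\sigma}$: the advection term cancels and the PDE becomes the heat equation $u_{\sigma} = \frac{1}{2}u_{\eta\eta}$ on $\eta \in \mathbb{R}$.
Initial data: $u(\eta,0) = \theta(\eta,0) = \sin(\eta)$.
On $\eta \in \mathbb{R}$ each mode satisfies $(\sin(n\eta))'' = -n^2 \sin(n\eta)$, so $e^{-n^2\sigma/2} \sin(n\eta)$ solves the heat equation; by superposition $u(\eta,\sigma) = \sum c_n e^{-n^2\sigma/2} \sin(n\eta)$.
Reading off the coefficients: $c_1=1$, so $u(\eta,\sigma) = e^{-\sigma/2} \sin(\eta)$.
Substituting back $\eta = \xi + 2\tau$, $\sigma = \tau$: $\theta(\xi,\tau) = u(\xi + 2\tau, \tau)$.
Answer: $\theta(\xi, \tau) = e^{-\tau/2} \sin(2 \tau + \xi)$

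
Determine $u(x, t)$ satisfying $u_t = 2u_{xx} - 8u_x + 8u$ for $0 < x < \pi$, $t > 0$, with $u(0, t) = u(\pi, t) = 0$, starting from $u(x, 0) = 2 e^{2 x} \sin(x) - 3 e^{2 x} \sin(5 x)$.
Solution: Substitute $u = e^{2x}w$, i.e. $w = e^{-2x}u$.
By the product rule, $u_x = e^{2x}(w_x + 2w)$, $u_{xx} = e^{2x}(w_{xx} + 4w_x + 4w)$, $u_t = e^{2x}w_t$.
Substituting into the PDE and dividing by $e^{2x}$: $w_t = 2(w_{xx} + 4w_x + 4w) - 8(w_x + 2w) + 8w$.
The lower-order terms cancel, leaving the standard heat equation $w_t = 2w_{xx}$.
Initial data for $w$: $w(x,0) = e^{-2x}u(x,0) = 2 \sin(x) - 3 \sin(5 x)$. The boundary conditions carry over: $w(0,t) = w(\pi,t) = 0$.
Solve for $w$:
  Using separation of variables $w = X(x)T(t)$:
  Eigenfunctions: $\sin(nx)$, $n = 1, 2, 3, \ldots$
  General solution: $w(x, t) = \sum c_n \sin(nx) e^{-2n^2 t}$
  Matching $w(x,0) = 2 \sin(x) - 3 \sin(5 x)$ term by term: $c_1=2, c_5=-3$.
Hence $w(x,t) = 2 e^{-2 t} \sin(x) - 3 e^{-50 t} \sin(5 x)$.
Transform back: $u(x,t) = e^{2x}w(x,t)$.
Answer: $u(x, t) = 2 e^{-2 t} e^{2 x} \sin(x) - 3 e^{-50 t} e^{2 x} \sin(5 x)$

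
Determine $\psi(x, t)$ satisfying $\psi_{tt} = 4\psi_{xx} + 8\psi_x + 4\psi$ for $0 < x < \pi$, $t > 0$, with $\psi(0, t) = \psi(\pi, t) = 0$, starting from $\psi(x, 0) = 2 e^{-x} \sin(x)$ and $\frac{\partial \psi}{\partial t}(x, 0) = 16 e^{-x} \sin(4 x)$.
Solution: Substitute $\psi = e^{-x}u$, i.e. $u = e^{x}\psi$.
By the product rule, $\psi_x = e^{-x}(u_x - u)$, $\psi_{xx} = e^{-x}(u_{xx} - 2u_x + u)$, $\psi_{tt} = e^{-x}u_{tt}$.
Substituting into the PDE and dividing by $e^{-x}$: $u_{tt} = 4(u_{xx} - 2u_x + u) + 8(u_x - u) + 4u$.
The lower-order terms cancel, leaving the standard wave equation $u_{tt} = 4u_{xx}$.
Initial data for $u$: $u(x,0) = e^{x}\psi(x,0) = 2 \sin(x)$; $u_t(x,0) = e^{x}\psi_t(x,0) = 16 \sin(4 x)$. The boundary conditions carry over: $u(0,t) = u(\pi,t) = 0$.
Solve for $u$:
  Using separation of variables $u = X(x)T(t)$:
  Eigenfunctions: $\sin(nx)$, $n = 1, 2, 3, \ldots$
  General solution: $u(x, t) = \sum [A_n \cos(2n t) + B_n \sin(2n t)] \sin(nx)$
  From $u(x,0) = 2 \sin(x)$: $A_1=2$. From $u_t(x,0) = 16 \sin(4 x)$, using $u_t(x,0) = \sum \omega_n B_n \sin(nx)$ with $\omega_n = 2n$: $B_4 = 16/8 = 2$.
Hence $u(x,t) = 2 \sin(8 t) \sin(4 x) + 2 \sin(x) \cos(2 t)$.
Transform back: $\psi(x,t) = e^{-x}u(x,t)$.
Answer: $\psi(x, t) = 2 e^{-x} \sin(8 t) \sin(4 x) + 2 e^{-x} \sin(x) \cos(2 t)$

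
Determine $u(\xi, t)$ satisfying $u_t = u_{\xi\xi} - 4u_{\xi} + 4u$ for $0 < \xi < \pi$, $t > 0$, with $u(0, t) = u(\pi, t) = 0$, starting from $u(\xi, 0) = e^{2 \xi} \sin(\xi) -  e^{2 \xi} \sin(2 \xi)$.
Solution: Substitute $u = e^{2\xi}w$.
Then $u_{\xi} = e^{2\xi}(w_{\xi} + 2w)$, $u_{\xi\xi} = e^{2\xi}(w_{\xi\xi} + 4w_{\xi} + 4w)$, $u_t = e^{2\xi}w_t$; substituting and dividing by $e^{2\xi}$, the lower-order terms cancel: $w_t = w_{\xi\xi}$ (standard heat equation).
Data for $w$: $w(\xi,0) = e^{-2\xi}u(\xi,0) = \sin(\xi) - \sin(2 \xi)$. The boundary conditions carry over: $w(0,t) = w(\pi,t) = 0$.
Separating variables: $w = \sum c_n e^{-n^2t} \sin(n\xi)$. From $w(\xi,0) = \sin(\xi) - \sin(2 \xi)$: $c_1=1, c_2=-1$.
So $w(\xi,t) = e^{-t} \sin(\xi) - e^{-4 t} \sin(2 \xi)$, and $u(\xi,t) = e^{2\xi}w(\xi,t)$.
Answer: $u(\xi, t) = e^{2 \xi} e^{-t} \sin(\xi) -  e^{2 \xi} e^{-4 t} \sin(2 \xi)$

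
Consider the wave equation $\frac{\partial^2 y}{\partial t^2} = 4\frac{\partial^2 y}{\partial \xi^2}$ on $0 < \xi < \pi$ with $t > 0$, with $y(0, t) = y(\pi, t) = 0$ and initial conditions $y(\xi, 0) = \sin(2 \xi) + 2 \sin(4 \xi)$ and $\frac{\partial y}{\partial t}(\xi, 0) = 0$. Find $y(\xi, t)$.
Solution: Using separation of variables $y = X(\xi)T(t)$:
Eigenfunctions: $\sin(n\xi)$, $n = 1, 2, 3, \ldots$
General solution: $y(\xi, t) = \sum [A_n \cos(2n t) + B_n \sin(2n t)] \sin(n\xi)$
From $y(\xi,0) = \sin(2 \xi) + 2 \sin(4 \xi)$: $A_2=1, A_4=2$. From $y_t(\xi,0) = 0$: all $B_n = 0$.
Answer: $y(\xi, t) = \sin(2 \xi) \cos(4 t) + 2 \sin(4 \xi) \cos(8 t)$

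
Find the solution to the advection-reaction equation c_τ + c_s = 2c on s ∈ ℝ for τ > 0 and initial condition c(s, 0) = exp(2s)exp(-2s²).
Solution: Substitute c = exp(2s)u.
Then c_s = exp(2s)(u_s + 2u), c_τ = exp(2s)u_τ; substituting and dividing by exp(2s), the lower-order terms cancel: u_τ + u_s = 0 (standard advection equation).
Data for u: u(s,0) = exp(-2s)c(s,0) = exp(-2s²).
By characteristics (ds/dτ = 1), u(s,τ) = f(s - τ) with f = u(·, 0).
So u(s,τ) = exp(-2(s - τ)²), and c(s,τ) = exp(2s)u(s,τ).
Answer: c(s, τ) = exp(2s)exp(-2(s - τ)²)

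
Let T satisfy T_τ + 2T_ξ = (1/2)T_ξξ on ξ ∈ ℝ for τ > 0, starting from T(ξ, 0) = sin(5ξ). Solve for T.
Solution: Moving frame: η = ξ - 2τ, σ = τ, T = u(η,σ), so T_τ = u_σ - 2u_η and T_ξξ = u_ηη.
Hence T_τ + 2T_ξ = u_σ and the PDE becomes the heat equation u_σ = (1/2)u_ηη on η ∈ ℝ.
Initial data: u(η,0) = T(η,0) = sin(5η). Each mode sin(nη) decays as exp(-n²σ/2) on ℝ, so u(η,σ) = Σ c_n exp(-n²σ/2) sin(nη) with c_5=1: u(η,σ) = exp(-25σ/2)sin(5η).
Substituting back: T(ξ,τ) = u(ξ - 2τ, τ).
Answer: T(ξ, τ) = exp(-25τ/2)sin(5ξ - 10τ)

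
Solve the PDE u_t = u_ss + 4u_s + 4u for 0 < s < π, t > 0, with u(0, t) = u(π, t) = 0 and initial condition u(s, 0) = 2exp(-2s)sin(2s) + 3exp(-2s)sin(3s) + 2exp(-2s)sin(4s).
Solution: Substitute u = exp(-2s)w, i.e. w = exp(2s)u.
By the product rule, u_s = exp(-2s)(w_s - 2w), u_ss = exp(-2s)(w_ss - 4w_s + 4w), u_t = exp(-2s)w_t.
Substituting into the PDE and dividing by exp(-2s): w_t = (w_ss - 4w_s + 4w) + 4(w_s - 2w) + 4w.
The lower-order terms cancel, leaving the standard heat equation w_t = w_ss.
Initial data for w: w(s,0) = exp(2s)u(s,0) = 2sin(2s) + 3sin(3s) + 2sin(4s). The boundary conditions carry over: w(0,t) = w(π,t) = 0.
Solve for w:
  Using separation of variables w = X(s)T(t):
  Eigenfunctions: sin(ns), n = 1, 2, 3, ...
  General solution: w(s, t) = Σ c_n sin(ns) exp(-n² t)
  Matching w(s,0) = 2sin(2s) + 3sin(3s) + 2sin(4s) term by term: c_2=2, c_3=3, c_4=2.
Hence w(s,t) = 2exp(-4t)sin(2s) + 3exp(-9t)sin(3s) + 2exp(-16t)sin(4s).
Transform back: u(s,t) = exp(-2s)w(s,t).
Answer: u(s, t) = 2exp(-2s)exp(-4t)sin(2s) + 3exp(-2s)exp(-9t)sin(3s) + 2exp(-2s)exp(-16t)sin(4s)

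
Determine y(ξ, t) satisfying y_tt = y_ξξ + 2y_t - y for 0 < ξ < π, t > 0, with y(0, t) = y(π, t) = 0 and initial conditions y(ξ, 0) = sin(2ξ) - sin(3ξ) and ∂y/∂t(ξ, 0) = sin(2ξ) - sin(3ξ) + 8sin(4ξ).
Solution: Substitute y = exp(t)u, i.e. u = exp(-t)y.
By the product rule, y_t = exp(t)(u_t + u), y_tt = exp(t)(u_tt + 2u_t + u), y_ξξ = exp(t)u_ξξ.
Substituting into the PDE and dividing by exp(t): u_tt + 2u_t + u = u_ξξ + 2(u_t + u) - u.
The lower-order terms cancel, leaving the standard wave equation u_tt = u_ξξ.
Initial data for u: u(ξ,0) = y(ξ,0) = sin(2ξ) - sin(3ξ); u_t(ξ,0) = y_t(ξ,0) - y(ξ,0) = 8sin(4ξ). The boundary conditions carry over: u(0,t) = u(π,t) = 0.
Solve for u:
  Using separation of variables u = X(ξ)T(t):
  Eigenfunctions: sin(nξ), n = 1, 2, 3, ...
  General solution: u(ξ, t) = Σ [A_n cos(n t) + B_n sin(n t)] sin(nξ)
  From u(ξ,0) = sin(2ξ) - sin(3ξ): A_2=1, A_3=-1. From u_t(ξ,0) = 8sin(4ξ), using u_t(ξ,0) = Σ ω_n B_n sin(nξ) with ω_n = n: B_4 = 8/4 = 2.
Hence u(ξ,t) = 2sin(4t)sin(4ξ) + sin(2ξ)cos(2t) - sin(3ξ)cos(3t).
Transform back: y(ξ,t) = exp(t)u(ξ,t).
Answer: y(ξ, t) = 2exp(t)sin(4t)sin(4ξ) + exp(t)sin(2ξ)cos(2t) - exp(t)sin(3ξ)cos(3t)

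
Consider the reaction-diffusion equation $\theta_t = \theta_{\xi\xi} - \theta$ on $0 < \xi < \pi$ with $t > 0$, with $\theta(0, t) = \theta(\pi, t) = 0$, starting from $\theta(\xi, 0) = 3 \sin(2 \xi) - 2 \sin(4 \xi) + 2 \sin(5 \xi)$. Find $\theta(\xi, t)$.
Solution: Substitute $\theta = e^{-t}u$, i.e. $u = e^{t}\theta$.
By the product rule, $\theta_t = e^{-t}(u_t - u)$, $\theta_{\xi\xi} = e^{-t}u_{\xi\xi}$.
Substituting into the PDE and dividing by $e^{-t}$: $u_t - u = u_{\xi\xi} - u$.
The lower-order terms cancel, leaving the standard heat equation $u_t = u_{\xi\xi}$.
Initial data for $u$: $u(\xi,0) = \theta(\xi,0) = 3 \sin(2 \xi) - 2 \sin(4 \xi) + 2 \sin(5 \xi)$. The boundary conditions carry over: $u(0,t) = u(\pi,t) = 0$.
Solve for $u$:
  Using separation of variables $u = X(\xi)G(t)$:
  Eigenfunctions: $\sin(n\xi)$, $n = 1, 2, 3, \ldots$
  General solution: $u(\xi, t) = \sum c_n \sin(n\xi) e^{-n^2 t}$
  Matching $u(\xi,0) = 3 \sin(2 \xi) - 2 \sin(4 \xi) + 2 \sin(5 \xi)$ term by term: $c_2=3, c_4=-2, c_5=2$.
Hence $u(\xi,t) = 3 e^{-4 t} \sin(2 \xi) - 2 e^{-16 t} \sin(4 \xi) + 2 e^{-25 t} \sin(5 \xi)$.
Transform back: $\theta(\xi,t) = e^{-t}u(\xi,t)$.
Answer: $\theta(\xi, t) = 3 e^{-5 t} \sin(2 \xi) - 2 e^{-17 t} \sin(4 \xi) + 2 e^{-26 t} \sin(5 \xi)$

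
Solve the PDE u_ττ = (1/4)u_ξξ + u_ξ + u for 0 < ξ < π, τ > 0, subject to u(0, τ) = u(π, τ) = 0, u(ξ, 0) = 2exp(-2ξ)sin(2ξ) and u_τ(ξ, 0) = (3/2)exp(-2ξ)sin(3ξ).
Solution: Substitute u = exp(-2ξ)w.
Then u_ξ = exp(-2ξ)(w_ξ - 2w), u_ξξ = exp(-2ξ)(w_ξξ - 4w_ξ + 4w), u_ττ = exp(-2ξ)w_ττ; substituting and dividing by exp(-2ξ), the lower-order terms cancel: w_ττ = (1/4)w_ξξ (standard wave equation).
Data for w: w(ξ,0) = exp(2ξ)u(ξ,0) = 2sin(2ξ); w_τ(ξ,0) = exp(2ξ)u_τ(ξ,0) = (3/2)sin(3ξ). The boundary conditions carry over: w(0,τ) = w(π,τ) = 0.
Separating variables: w = Σ [A_n cos(ω_n τ) + B_n sin(ω_n τ)] sin(nξ), ω_n = n/2. From ICs (B_n = velocity coefficient / ω_n): A_2=2, B_3=1.
So w(ξ,τ) = 2sin(2ξ)cos(τ) + sin(3ξ)sin(3τ/2), and u(ξ,τ) = exp(-2ξ)w(ξ,τ).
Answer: u(ξ, τ) = 2exp(-2ξ)sin(2ξ)cos(τ) + exp(-2ξ)sin(3ξ)sin(3τ/2)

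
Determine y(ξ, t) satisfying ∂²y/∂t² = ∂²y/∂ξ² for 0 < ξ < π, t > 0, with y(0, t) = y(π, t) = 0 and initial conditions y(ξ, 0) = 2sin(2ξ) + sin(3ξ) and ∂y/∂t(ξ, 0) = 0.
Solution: Using separation of variables y = X(ξ)T(t):
Eigenfunctions: sin(nξ), n = 1, 2, 3, ...
General solution: y(ξ, t) = Σ [A_n cos(n t) + B_n sin(n t)] sin(nξ)
From y(ξ,0) = 2sin(2ξ) + sin(3ξ): A_2=2, A_3=1. From y_t(ξ,0) = 0: all B_n = 0.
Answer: y(ξ, t) = 2sin(2ξ)cos(2t) + sin(3ξ)cos(3t)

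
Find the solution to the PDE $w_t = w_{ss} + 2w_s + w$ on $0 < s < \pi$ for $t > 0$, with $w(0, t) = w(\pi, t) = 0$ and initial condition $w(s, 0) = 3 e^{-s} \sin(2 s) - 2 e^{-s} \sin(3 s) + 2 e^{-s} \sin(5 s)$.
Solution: Substitute $w = e^{-s}u$, i.e. $u = e^{s}w$.
By the product rule, $w_s = e^{-s}(u_s - u)$, $w_{ss} = e^{-s}(u_{ss} - 2u_s + u)$, $w_t = e^{-s}u_t$.
Substituting into the PDE and dividing by $e^{-s}$: $u_t = (u_{ss} - 2u_s + u) + 2(u_s - u) + u$.
The lower-order terms cancel, leaving the standard heat equation $u_t = u_{ss}$.
Initial data for $u$: $u(s,0) = e^{s}w(s,0) = 3 \sin(2 s) - 2 \sin(3 s) + 2 \sin(5 s)$. The boundary conditions carry over: $u(0,t) = u(\pi,t) = 0$.
Solve for $u$:
  Using separation of variables $u = X(s)T(t)$:
  Eigenfunctions: $\sin(ns)$, $n = 1, 2, 3, \ldots$
  General solution: $u(s, t) = \sum c_n \sin(ns) e^{-n^2 t}$
  Matching $u(s,0) = 3 \sin(2 s) - 2 \sin(3 s) + 2 \sin(5 s)$ term by term: $c_2=3, c_3=-2, c_5=2$.
Hence $u(s,t) = 3 e^{-4 t} \sin(2 s) - 2 e^{-9 t} \sin(3 s) + 2 e^{-25 t} \sin(5 s)$.
Transform back: $w(s,t) = e^{-s}u(s,t)$.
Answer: $w(s, t) = 3 e^{-s} e^{-4 t} \sin(2 s) - 2 e^{-s} e^{-9 t} \sin(3 s) + 2 e^{-s} e^{-25 t} \sin(5 s)$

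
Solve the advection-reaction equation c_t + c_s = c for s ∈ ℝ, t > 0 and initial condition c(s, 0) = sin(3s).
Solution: Substitute c = exp(t)u.
Then c_t = exp(t)(u_t + u), c_s = exp(t)u_s; substituting and dividing by exp(t), the lower-order terms cancel: u_t + u_s = 0 (standard advection equation).
Data for u: u(s,0) = c(s,0) = sin(3s).
By characteristics (ds/dt = 1), u(s,t) = f(s - t) with f = u(·, 0).
So u(s,t) = sin(3s - 3t), and c(s,t) = exp(t)u(s,t).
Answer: c(s, t) = exp(t)sin(3s - 3t)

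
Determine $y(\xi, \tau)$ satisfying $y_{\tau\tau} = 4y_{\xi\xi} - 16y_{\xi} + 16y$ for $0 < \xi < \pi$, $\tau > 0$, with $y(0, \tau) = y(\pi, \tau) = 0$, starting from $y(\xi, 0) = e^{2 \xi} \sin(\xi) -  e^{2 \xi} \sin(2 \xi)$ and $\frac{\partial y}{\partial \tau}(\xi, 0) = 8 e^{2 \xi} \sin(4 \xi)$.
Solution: Substitute $y = e^{2\xi}u$.
Then $y_{\xi} = e^{2\xi}(u_{\xi} + 2u)$, $y_{\xi\xi} = e^{2\xi}(u_{\xi\xi} + 4u_{\xi} + 4u)$, $y_{\tau\tau} = e^{2\xi}u_{\tau\tau}$; substituting and dividing by $e^{2\xi}$, the lower-order terms cancel: $u_{\tau\tau} = 4u_{\xi\xi}$ (standard wave equation).
Data for $u$: $u(\xi,0) = e^{-2\xi}y(\xi,0) = \sin(\xi) - \sin(2 \xi)$; $u_{\tau}(\xi,0) = e^{-2\xi}y_{\tau}(\xi,0) = 8 \sin(4 \xi)$. The boundary conditions carry over: $u(0,\tau) = u(\pi,\tau) = 0$.
Separating variables: $u = \sum [A_n \cos(\omega_n \tau) + B_n \sin(\omega_n \tau)] \sin(n\xi)$, $\omega_n = 2n$. From ICs ($B_n$ = velocity coefficient / $\omega_n$): $A_1=1, A_2=-1, B_4=1$.
So $u(\xi,\tau) = \sin(\xi) \cos(2 \tau) - \sin(2 \xi) \cos(4 \tau) + \sin(4 \xi) \sin(8 \tau)$, and $y(\xi,\tau) = e^{2\xi}u(\xi,\tau)$.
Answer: $y(\xi, \tau) = e^{2 \xi} \sin(8 \tau) \sin(4 \xi) + e^{2 \xi} \sin(\xi) \cos(2 \tau) -  e^{2 \xi} \sin(2 \xi) \cos(4 \tau)$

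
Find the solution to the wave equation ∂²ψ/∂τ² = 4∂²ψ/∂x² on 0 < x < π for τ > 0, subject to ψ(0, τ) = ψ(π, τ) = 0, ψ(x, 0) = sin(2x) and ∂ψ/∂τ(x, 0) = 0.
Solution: Separating variables: ψ = Σ [A_n cos(ω_n τ) + B_n sin(ω_n τ)] sin(nx), ω_n = 2n. From ICs: A_2=1.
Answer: ψ(x, τ) = sin(2x)cos(4τ)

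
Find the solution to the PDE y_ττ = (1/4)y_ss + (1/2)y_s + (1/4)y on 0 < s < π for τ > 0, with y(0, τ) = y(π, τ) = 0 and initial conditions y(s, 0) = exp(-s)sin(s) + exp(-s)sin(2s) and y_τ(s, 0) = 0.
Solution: Substitute y = exp(-s)u, i.e. u = exp(s)y.
By the product rule, y_s = exp(-s)(u_s - u), y_ss = exp(-s)(u_ss - 2u_s + u), y_ττ = exp(-s)u_ττ.
Substituting into the PDE and dividing by exp(-s): u_ττ = (1/4)(u_ss - 2u_s + u) + (1/2)(u_s - u) + (1/4)u.
The lower-order terms cancel, leaving the standard wave equation u_ττ = (1/4)u_ss.
Initial data for u: u(s,0) = exp(s)y(s,0) = sin(s) + sin(2s); u_τ(s,0) = exp(s)y_τ(s,0) = 0. The boundary conditions carry over: u(0,τ) = u(π,τ) = 0.
Solve for u:
  Using separation of variables u = X(s)T(τ):
  Eigenfunctions: sin(ns), n = 1, 2, 3, ...
  General solution: u(s, τ) = Σ [A_n cos(n τ/2) + B_n sin(n τ/2)] sin(ns)
  From u(s,0) = sin(s) + sin(2s): A_1=1, A_2=1. From u_τ(s,0) = 0: all B_n = 0.
Hence u(s,τ) = sin(s)cos(τ/2) + sin(2s)cos(τ).
Transform back: y(s,τ) = exp(-s)u(s,τ).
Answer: y(s, τ) = exp(-s)sin(s)cos(τ/2) + exp(-s)sin(2s)cos(τ)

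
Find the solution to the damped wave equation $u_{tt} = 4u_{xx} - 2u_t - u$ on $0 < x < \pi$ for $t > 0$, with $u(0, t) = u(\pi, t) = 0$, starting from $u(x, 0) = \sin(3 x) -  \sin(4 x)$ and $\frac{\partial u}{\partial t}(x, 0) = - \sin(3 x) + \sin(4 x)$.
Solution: Substitute $u = e^{-t}w$.
Then $u_t = e^{-t}(w_t - w)$, $u_{tt} = e^{-t}(w_{tt} - 2w_t + w)$, $u_{xx} = e^{-t}w_{xx}$; substituting and dividing by $e^{-t}$, the lower-order terms cancel: $w_{tt} = 4w_{xx}$ (standard wave equation).
Data for $w$: $w(x,0) = u(x,0) = \sin(3 x) - \sin(4 x)$; $w_t(x,0) = u_t(x,0) + u(x,0) = 0$. The boundary conditions carry over: $w(0,t) = w(\pi,t) = 0$.
Separating variables: $w = \sum [A_n \cos(\omega_n t) + B_n \sin(\omega_n t)] \sin(nx)$, $\omega_n = 2n$. From ICs: $A_3=1, A_4=-1$.
So $w(x,t) = \sin(3 x) \cos(6 t) - \sin(4 x) \cos(8 t)$, and $u(x,t) = e^{-t}w(x,t)$.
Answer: $u(x, t) = e^{-t} \sin(3 x) \cos(6 t) -  e^{-t} \sin(4 x) \cos(8 t)$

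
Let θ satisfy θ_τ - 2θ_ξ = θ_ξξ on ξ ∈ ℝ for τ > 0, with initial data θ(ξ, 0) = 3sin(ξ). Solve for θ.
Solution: Moving frame: η = ξ + 2τ, σ = τ, θ = u(η,σ), so θ_τ = u_σ + 2u_η and θ_ξξ = u_ηη.
Hence θ_τ - 2θ_ξ = u_σ and the PDE becomes the heat equation u_σ = u_ηη on η ∈ ℝ.
Initial data: u(η,0) = θ(η,0) = 3sin(η). Each mode sin(nη) decays as exp(-n²σ) on ℝ, so u(η,σ) = Σ c_n exp(-n²σ) sin(nη) with c_1=3: u(η,σ) = 3exp(-σ)sin(η).
Substituting back: θ(ξ,τ) = u(ξ + 2τ, τ).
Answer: θ(ξ, τ) = 3exp(-τ)sin(ξ + 2τ)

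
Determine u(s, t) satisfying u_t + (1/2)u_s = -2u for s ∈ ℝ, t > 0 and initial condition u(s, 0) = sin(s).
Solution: Substitute u = exp(-2t)w, i.e. w = exp(2t)u.
By the product rule, u_t = exp(-2t)(w_t - 2w), u_s = exp(-2t)w_s.
Substituting into the PDE and dividing by exp(-2t): w_t - 2w + (1/2)w_s = -2w.
The lower-order terms cancel, leaving the standard advection equation w_t + (1/2)w_s = 0.
Initial data for w: w(s,0) = u(s,0) = sin(s).
Solve for w:
  By method of characteristics (waves move right with speed 1/2):
  Along characteristics s - (1/2)t = const, w is constant, so w(s,t) = f(s - (1/2)t) with f = w(·, 0).
Hence w(s,t) = sin(s - t/2).
Transform back: u(s,t) = exp(-2t)w(s,t).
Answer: u(s, t) = exp(-2t)sin(s - t/2)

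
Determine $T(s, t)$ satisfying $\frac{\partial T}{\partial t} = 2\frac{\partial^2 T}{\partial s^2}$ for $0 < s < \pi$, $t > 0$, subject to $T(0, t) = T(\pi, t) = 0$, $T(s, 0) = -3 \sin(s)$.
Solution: Using separation of variables $T = X(s)G(t)$:
Eigenfunctions: $\sin(ns)$, $n = 1, 2, 3, \ldots$
General solution: $T(s, t) = \sum c_n \sin(ns) e^{-2n^2 t}$
Matching $T(s,0) = -3 \sin(s)$ term by term: $c_1=-3$.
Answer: $T(s, t) = -3 e^{-2 t} \sin(s)$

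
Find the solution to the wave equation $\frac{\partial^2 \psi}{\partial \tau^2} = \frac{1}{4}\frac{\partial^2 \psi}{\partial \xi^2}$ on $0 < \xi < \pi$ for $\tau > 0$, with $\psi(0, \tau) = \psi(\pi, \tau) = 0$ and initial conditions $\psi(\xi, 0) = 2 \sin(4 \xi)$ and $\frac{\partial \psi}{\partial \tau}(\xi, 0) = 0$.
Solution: Separating variables: $\psi = \sum [A_n \cos(\omega_n \tau) + B_n \sin(\omega_n \tau)] \sin(n\xi)$, $\omega_n = n/2$. From ICs: $A_4=2$.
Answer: $\psi(\xi, \tau) = 2 \sin(4 \xi) \cos(2 \tau)$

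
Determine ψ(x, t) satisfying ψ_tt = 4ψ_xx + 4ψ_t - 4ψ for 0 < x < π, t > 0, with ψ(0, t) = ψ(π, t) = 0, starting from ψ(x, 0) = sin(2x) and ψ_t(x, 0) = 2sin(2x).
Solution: Substitute ψ = exp(2t)u, i.e. u = exp(-2t)ψ.
By the product rule, ψ_t = exp(2t)(u_t + 2u), ψ_tt = exp(2t)(u_tt + 4u_t + 4u), ψ_xx = exp(2t)u_xx.
Substituting into the PDE and dividing by exp(2t): u_tt + 4u_t + 4u = 4u_xx + 4(u_t + 2u) - 4u.
The lower-order terms cancel, leaving the standard wave equation u_tt = 4u_xx.
Initial data for u: u(x,0) = ψ(x,0) = sin(2x); u_t(x,0) = ψ_t(x,0) - 2ψ(x,0) = 0. The boundary conditions carry over: u(0,t) = u(π,t) = 0.
Solve for u:
  Using separation of variables u = X(x)T(t):
  Eigenfunctions: sin(nx), n = 1, 2, 3, ...
  General solution: u(x, t) = Σ [A_n cos(2n t) + B_n sin(2n t)] sin(nx)
  From u(x,0) = sin(2x): A_2=1. From u_t(x,0) = 0: all B_n = 0.
Hence u(x,t) = sin(2x)cos(4t).
Transform back: ψ(x,t) = exp(2t)u(x,t).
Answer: ψ(x, t) = exp(2t)sin(2x)cos(4t)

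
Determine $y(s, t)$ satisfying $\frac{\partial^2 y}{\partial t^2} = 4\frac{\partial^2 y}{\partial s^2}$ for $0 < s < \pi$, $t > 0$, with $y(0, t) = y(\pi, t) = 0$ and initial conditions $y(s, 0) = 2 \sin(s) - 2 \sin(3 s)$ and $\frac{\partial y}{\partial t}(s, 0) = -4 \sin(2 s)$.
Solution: Using separation of variables $y = X(s)T(t)$:
Eigenfunctions: $\sin(ns)$, $n = 1, 2, 3, \ldots$
General solution: $y(s, t) = \sum [A_n \cos(2n t) + B_n \sin(2n t)] \sin(ns)$
From $y(s,0) = 2 \sin(s) - 2 \sin(3 s)$: $A_1=2, A_3=-2$. From $y_t(s,0) = -4 \sin(2 s)$, using $y_t(s,0) = \sum \omega_n B_n \sin(ns)$ with $\omega_n = 2n$: $B_2 = (-4)/4 = -1$.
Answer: $y(s, t) = 2 \sin(s) \cos(2 t) -  \sin(2 s) \sin(4 t) - 2 \sin(3 s) \cos(6 t)$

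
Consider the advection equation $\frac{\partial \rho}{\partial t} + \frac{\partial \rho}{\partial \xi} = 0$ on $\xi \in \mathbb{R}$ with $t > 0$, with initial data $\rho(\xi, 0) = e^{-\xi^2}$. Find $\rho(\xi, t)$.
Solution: By characteristics ($d\xi/dt = 1$), $\rho(\xi,t) = f(\xi - t)$ with $f = \rho( \cdot , 0)$.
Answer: $\rho(\xi, t) = e^{-(\xi - t)^2}$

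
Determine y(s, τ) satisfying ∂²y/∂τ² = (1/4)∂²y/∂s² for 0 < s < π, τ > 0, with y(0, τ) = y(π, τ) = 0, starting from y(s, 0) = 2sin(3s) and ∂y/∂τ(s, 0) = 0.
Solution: Separating variables: y = Σ [A_n cos(ω_n τ) + B_n sin(ω_n τ)] sin(ns), ω_n = n/2. From ICs: A_3=2.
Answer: y(s, τ) = 2sin(3s)cos(3τ/2)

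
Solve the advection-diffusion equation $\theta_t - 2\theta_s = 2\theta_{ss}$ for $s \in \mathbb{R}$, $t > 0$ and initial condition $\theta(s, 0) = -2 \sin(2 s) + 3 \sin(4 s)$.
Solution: Change to a moving frame: let $\eta = s + 2t$, $\sigma = t$ and write $\theta(s,t) = u(\eta,\sigma)$.
By the chain rule $\theta_t = u_{\sigma} + 2u_{\eta}$, $\theta_s = u_{\eta}$, $\theta_{ss} = u_{\eta\eta}$.
Then $\theta_t - 2\theta_s = u_{\sigma}$: the advection term cancels and the PDE becomes the heat equation $u_{\sigma} = 2u_{\eta\eta}$ on $\eta \in \mathbb{R}$.
Initial data: $u(\eta,0) = \theta(\eta,0) = -2 \sin(2 \eta) + 3 \sin(4 \eta)$.
On $\eta \in \mathbb{R}$ each mode satisfies $(\sin(n\eta))'' = -n^2 \sin(n\eta)$, so $e^{-2n^2\sigma} \sin(n\eta)$ solves the heat equation; by superposition $u(\eta,\sigma) = \sum c_n e^{-2n^2\sigma} \sin(n\eta)$.
Reading off the coefficients: $c_2=-2, c_4=3$, so $u(\eta,\sigma) = -2 e^{-8 \sigma} \sin(2 \eta) + 3 e^{-32 \sigma} \sin(4 \eta)$.
Substituting back $\eta = s + 2t$, $\sigma = t$: $\theta(s,t) = u(s + 2t, t)$.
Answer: $\theta(s, t) = -2 e^{-8 t} \sin(2 s + 4 t) + 3 e^{-32 t} \sin(4 s + 8 t)$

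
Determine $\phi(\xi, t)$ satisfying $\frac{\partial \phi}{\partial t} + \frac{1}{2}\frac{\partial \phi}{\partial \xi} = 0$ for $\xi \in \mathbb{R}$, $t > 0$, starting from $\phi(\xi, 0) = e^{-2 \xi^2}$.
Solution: By characteristics ($d\xi/dt = 1/2$), $\phi(\xi,t) = f(\xi - \frac{1}{2}t)$ with $f = \phi( \cdot , 0)$.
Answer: $\phi(\xi, t) = e^{-2 (\xi - t/2)^2}$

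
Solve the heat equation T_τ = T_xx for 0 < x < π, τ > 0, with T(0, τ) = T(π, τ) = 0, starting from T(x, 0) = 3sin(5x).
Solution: Using separation of variables T = X(x)G(τ):
Eigenfunctions: sin(nx), n = 1, 2, 3, ...
General solution: T(x, τ) = Σ c_n sin(nx) exp(-n² τ)
Matching T(x,0) = 3sin(5x) term by term: c_5=3.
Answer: T(x, τ) = 3exp(-25τ)sin(5x)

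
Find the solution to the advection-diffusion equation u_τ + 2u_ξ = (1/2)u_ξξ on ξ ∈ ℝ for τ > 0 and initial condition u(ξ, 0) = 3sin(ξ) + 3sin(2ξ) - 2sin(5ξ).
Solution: Moving frame: η = ξ - 2τ, σ = τ, u = w(η,σ), so u_τ = w_σ - 2w_η and u_ξξ = w_ηη.
Hence u_τ + 2u_ξ = w_σ and the PDE becomes the heat equation w_σ = (1/2)w_ηη on η ∈ ℝ.
Initial data: w(η,0) = u(η,0) = 3sin(η) + 3sin(2η) - 2sin(5η). Each mode sin(nη) decays as exp(-n²σ/2) on ℝ, so w(η,σ) = Σ c_n exp(-n²σ/2) sin(nη) with c_1=3, c_2=3, c_5=-2: w(η,σ) = 3exp(-2σ)sin(2η) + 3exp(-σ/2)sin(η) - 2exp(-25σ/2)sin(5η).
Substituting back: u(ξ,τ) = w(ξ - 2τ, τ).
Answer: u(ξ, τ) = 3exp(-2τ)sin(2ξ - 4τ) + 3exp(-τ/2)sin(ξ - 2τ) - 2exp(-25τ/2)sin(5ξ - 10τ)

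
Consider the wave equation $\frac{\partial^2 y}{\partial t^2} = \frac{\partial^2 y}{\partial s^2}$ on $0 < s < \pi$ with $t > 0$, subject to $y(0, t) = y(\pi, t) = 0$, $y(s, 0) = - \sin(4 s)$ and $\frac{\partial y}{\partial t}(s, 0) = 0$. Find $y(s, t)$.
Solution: Separating variables: $y = \sum [A_n \cos(\omega_n t) + B_n \sin(\omega_n t)] \sin(ns)$, $\omega_n = n$. From ICs: $A_4=-1$.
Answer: $y(s, t) = - \sin(4 s) \cos(4 t)$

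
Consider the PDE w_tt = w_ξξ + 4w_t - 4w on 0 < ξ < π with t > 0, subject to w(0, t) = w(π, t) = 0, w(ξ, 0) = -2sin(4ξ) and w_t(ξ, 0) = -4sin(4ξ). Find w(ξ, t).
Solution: Substitute w = exp(2t)u, i.e. u = exp(-2t)w.
By the product rule, w_t = exp(2t)(u_t + 2u), w_tt = exp(2t)(u_tt + 4u_t + 4u), w_ξξ = exp(2t)u_ξξ.
Substituting into the PDE and dividing by exp(2t): u_tt + 4u_t + 4u = u_ξξ + 4(u_t + 2u) - 4u.
The lower-order terms cancel, leaving the standard wave equation u_tt = u_ξξ.
Initial data for u: u(ξ,0) = w(ξ,0) = -2sin(4ξ); u_t(ξ,0) = w_t(ξ,0) - 2w(ξ,0) = 0. The boundary conditions carry over: u(0,t) = u(π,t) = 0.
Solve for u:
  Using separation of variables u = X(ξ)T(t):
  Eigenfunctions: sin(nξ), n = 1, 2, 3, ...
  General solution: u(ξ, t) = Σ [A_n cos(n t) + B_n sin(n t)] sin(nξ)
  From u(ξ,0) = -2sin(4ξ): A_4=-2. From u_t(ξ,0) = 0: all B_n = 0.
Hence u(ξ,t) = -2sin(4ξ)cos(4t).
Transform back: w(ξ,t) = exp(2t)u(ξ,t).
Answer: w(ξ, t) = -2exp(2t)sin(4ξ)cos(4t)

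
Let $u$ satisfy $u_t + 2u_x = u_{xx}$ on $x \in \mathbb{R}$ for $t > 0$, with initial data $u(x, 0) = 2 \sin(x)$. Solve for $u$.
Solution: Moving frame: $\eta = x - 2t$, $\sigma = t$, $u = w(\eta,\sigma)$, so $u_t = w_{\sigma} - 2w_{\eta}$ and $u_{xx} = w_{\eta\eta}$.
Hence $u_t + 2u_x = w_{\sigma}$ and the PDE becomes the heat equation $w_{\sigma} = w_{\eta\eta}$ on $\eta \in \mathbb{R}$.
Initial data: $w(\eta,0) = u(\eta,0) = 2 \sin(\eta)$. Each mode $\sin(n\eta)$ decays as $e^{-n^2\sigma}$ on $\mathbb{R}$, so $w(\eta,\sigma) = \sum c_n e^{-n^2\sigma} \sin(n\eta)$ with $c_1=2$: $w(\eta,\sigma) = 2 e^{-\sigma} \sin(\eta)$.
Substituting back: $u(x,t) = w(x - 2t, t)$.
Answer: $u(x, t) = -2 e^{-t} \sin(2 t - x)$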